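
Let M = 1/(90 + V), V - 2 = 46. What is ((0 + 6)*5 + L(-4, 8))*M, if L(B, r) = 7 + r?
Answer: 15/46 ≈ 0.32609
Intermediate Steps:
V = 48 (V = 2 + 46 = 48)
M = 1/138 (M = 1/(90 + 48) = 1/138 ≈ 0.0072464)
((0 + 6)*5 + L(-4, 8))*M = ((0 + 6)*5 + (7 + 8))*(1/138) = (6*5 + 15)*(1/138) = (30 + 15)*(1/138) = 45*(1/138) = 15/46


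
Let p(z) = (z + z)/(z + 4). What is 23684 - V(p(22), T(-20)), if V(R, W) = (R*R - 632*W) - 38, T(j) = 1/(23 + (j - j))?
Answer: 92303090/3887 ≈ 23747.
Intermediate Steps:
p(z) = 2*z/(4 + z) (p(z) = (2*z)/(4 + z) = 2*z/(4 + z))
T(j) = 1/23 (T(j) = 1/(23 + 0) = 1/23)
V(R, W) = -38 + R² - 632*W (V(R, W) = (R² - 632*W) - 38 = -38 + R² - 632*W)
23684 - V(p(22), T(-20)) = 23684 - (-38 + (2*22/(4 + 22))² - 632*1/23) = 23684 - (-38 + (2*22/26)² - 632/23) = 23684 - (-38 + (2*22*(1/26))² - 632/23) = 23684 - (-38 + (22/13)² - 632/23) = 23684 - (-38 + 484/169 - 632/23) = 23684 - 1*(-243382/3887) = 23684 + 243382/3887 = 92303090/3887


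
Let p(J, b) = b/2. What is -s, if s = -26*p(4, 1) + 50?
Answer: -37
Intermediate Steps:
p(J, b) = b/2 (p(J, b) = b*(½) = b/2)
s = 37 (s = -13 + 50 = 37)
-s = -1*37 = -37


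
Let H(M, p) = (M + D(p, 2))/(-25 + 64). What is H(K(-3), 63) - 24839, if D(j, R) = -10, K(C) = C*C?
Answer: -968722/39 ≈ -24839.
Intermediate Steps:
K(C) = C**2
H(M, p) = -10/39 + M/39 (H(M, p) = (M - 10)/(-25 + 64) = (-10 + M)/39 = (-10 + M)*(1/39) = -10/39 + M/39)
H(K(-3), 63) - 24839 = (-10/39 + (1/39)*(-3)**2) - 24839 = (-10/39 + (1/39)*9) - 24839 = (-10/39 + 3/13) - 24839 = -1/39 - 24839 = -968722/39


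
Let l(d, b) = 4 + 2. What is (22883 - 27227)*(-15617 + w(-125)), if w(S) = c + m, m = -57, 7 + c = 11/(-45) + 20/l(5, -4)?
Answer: 1021572688/15 ≈ 6.8105e+7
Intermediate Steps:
l(d, b) = 6
c = -176/45 (c = -7 + (11/(-45) + 20/6) = -7 + (11*(-1/45) + 20*(⅙)) = -7 + (-11/45 + 10/3) = -7 + 139/45 = -176/45 ≈ -3.9111)
w(S) = -2741/45 (w(S) = -176/45 - 57 = -2741/45)
(22883 - 27227)*(-15617 + w(-125)) = (22883 - 27227)*(-15617 - 2741/45) = -4344*(-705506/45) = 1021572688/15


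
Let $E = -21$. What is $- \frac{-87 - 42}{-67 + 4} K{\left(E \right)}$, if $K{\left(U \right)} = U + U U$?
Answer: $-860$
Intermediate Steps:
$K{\left(U \right)} = U + U^{2}$
$- \frac{-87 - 42}{-67 + 4} K{\left(E \right)} = - \frac{-87 - 42}{-67 + 4} \left(- 21 \left(1 - 21\right)\right) = - \frac{-129}{-63} \left(\left(-21\right) \left(-20\right)\right) = - \frac{\left(-129\right) \left(-1\right)}{63} \cdot 420 = \left(-1\right) \frac{43}{21} \cdot 420 = \left(- \frac{43}{21}\right) 420 = -860$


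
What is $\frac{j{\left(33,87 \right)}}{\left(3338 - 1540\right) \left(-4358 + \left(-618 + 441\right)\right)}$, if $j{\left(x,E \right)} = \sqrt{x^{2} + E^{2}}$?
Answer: $- \frac{3 \sqrt{962}}{8153930} \approx -1.1411 \cdot 10^{-5}$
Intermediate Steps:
$j{\left(x,E \right)} = \sqrt{E^{2} + x^{2}}$
$\frac{j{\left(33,87 \right)}}{\left(3338 - 1540\right) \left(-4358 + \left(-618 + 441\right)\right)} = \frac{\sqrt{87^{2} + 33^{2}}}{\left(3338 - 1540\right) \left(-4358 + \left(-618 + 441\right)\right)} = \frac{\sqrt{7569 + 1089}}{1798 \left(-4358 - 177\right)} = \frac{\sqrt{8658}}{1798 \left(-4535\right)} = \frac{3 \sqrt{962}}{-8153930} = 3 \sqrt{962} \left(- \frac{1}{8153930}\right) = - \frac{3 \sqrt{962}}{8153930}$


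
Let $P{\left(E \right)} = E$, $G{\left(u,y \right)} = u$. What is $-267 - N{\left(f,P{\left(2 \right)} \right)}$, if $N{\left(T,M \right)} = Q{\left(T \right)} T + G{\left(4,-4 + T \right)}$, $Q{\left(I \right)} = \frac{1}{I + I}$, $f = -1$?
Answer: $- \frac{543}{2} \approx -271.5$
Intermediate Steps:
$Q{\left(I \right)} = \frac{1}{2 I}$
$N{\left(T,M \right)} = \frac{9}{2}$ ($N{\left(T,M \right)} = \frac{1}{2 T} T + 4 = \frac{1}{2} + 4 = \frac{9}{2}$)
$-267 - N{\left(f,P{\left(2 \right)} \right)} = -267 - \frac{9}{2} = - \frac{543}{2}$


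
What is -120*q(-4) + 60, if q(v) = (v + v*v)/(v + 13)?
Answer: -100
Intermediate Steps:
q(v) = (v + v**2)/(13 + v)
-120*q(-4) + 60 = -(-480)*(1 - 4)/(13 - 4) + 60 = -(-480)*(-3)/9 + 60 = -120*4/3 + 60 = -160 + 60 = -100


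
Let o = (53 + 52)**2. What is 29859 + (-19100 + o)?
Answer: 21784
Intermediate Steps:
o = 11025 (o = 105**2 = 11025)
29859 + (-19100 + o) = 29859 + (-19100 + 11025) = 29859 - 8075 = 21784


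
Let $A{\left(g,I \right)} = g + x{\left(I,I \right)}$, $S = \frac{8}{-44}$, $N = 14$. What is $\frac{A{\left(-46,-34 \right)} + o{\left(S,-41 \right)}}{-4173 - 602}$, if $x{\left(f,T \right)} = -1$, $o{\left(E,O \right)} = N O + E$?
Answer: $\frac{6833}{52525} \approx 0.13009$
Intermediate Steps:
$S = - \frac{2}{11}$ ($S = 8 \left(- \frac{1}{44}\right) = - \frac{2}{11} \approx -0.18182$)
$o{\left(E,O \right)} = E + 14 O$ ($o{\left(E,O \right)} = 14 O + E = E + 14 O$)
$A{\left(g,I \right)} = -1 + g$ ($A{\left(g,I \right)} = g - 1 = -1 + g$)
$\frac{A{\left(-46,-34 \right)} + o{\left(S,-41 \right)}}{-4173 - 602} = \frac{\left(-1 - 46\right) + \left(- \frac{2}{11} + 14 \left(-41\right)\right)}{-4173 - 602} = \frac{-47 - \frac{6316}{11}}{-4775} = \left(-47 - \frac{6316}{11}\right) \left(- \frac{1}{4775}\right) = \left(- \frac{6833}{11}\right) \left(- \frac{1}{4775}\right) = \frac{6833}{52525}$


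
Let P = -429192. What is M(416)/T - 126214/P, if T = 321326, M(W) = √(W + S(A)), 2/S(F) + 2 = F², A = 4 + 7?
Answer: 63107/214596 + √5891214/38237794 ≈ 0.29414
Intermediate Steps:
A = 11
S(F) = 2/(-2 + F²)
M(W) = √(2/119 + W) (M(W) = √(W + 2/(-2 + 11²)) = √(W + 2/(-2 + 121)) = √(W + 2/119) = √(2/119 + W))
M(416)/T - 126214/P = (√(238 + 14161*416)/119)/321326 - 126214/(-429192) = (√(238 + 5890976)/119)*(1/321326) - 126214*(-1/429192) = (√5891214/119)*(1/321326) + 63107/214596 = √5891214/38237794 + 63107/214596 = 63107/214596 + √5891214/38237794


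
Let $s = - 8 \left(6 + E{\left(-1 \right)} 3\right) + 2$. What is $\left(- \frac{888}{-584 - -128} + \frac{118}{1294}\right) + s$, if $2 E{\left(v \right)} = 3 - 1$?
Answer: $- \frac{835450}{12293} \approx -67.961$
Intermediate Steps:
$E{\left(v \right)} = 1$ ($E{\left(v \right)} = \frac{3 - 1}{2} = \frac{1}{2} \cdot 2 = 1$)
$s = -70$ ($s = - 8 \left(6 + 1 \cdot 3\right) + 2 = - 8 \left(6 + 3\right) + 2 = \left(-8\right) 9 + 2 = -72 + 2 = -70$)
$\left(- \frac{888}{-584 - -128} + \frac{118}{1294}\right) + s = \left(- \frac{888}{-584 - -128} + \frac{118}{1294}\right) - 70 = \left(- \frac{888}{-584 + 128} + 118 \cdot \frac{1}{1294}\right) - 70 = \left(- \frac{888}{-456} + \frac{59}{647}\right) - 70 = \left(\left(-888\right) \left(- \frac{1}{456}\right) + \frac{59}{647}\right) - 70 = \left(\frac{37}{19} + \frac{59}{647}\right) - 70 = \frac{25060}{12293} - 70 = - \frac{835450}{12293}$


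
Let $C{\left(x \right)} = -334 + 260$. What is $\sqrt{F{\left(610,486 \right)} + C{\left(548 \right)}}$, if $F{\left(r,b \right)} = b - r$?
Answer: $3 i \sqrt{22} \approx 14.071 i$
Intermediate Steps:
$C{\left(x \right)} = -74$
$\sqrt{F{\left(610,486 \right)} + C{\left(548 \right)}} = \sqrt{\left(486 - 610\right) - 74} = \sqrt{-124 - 74} = \sqrt{-198} = 3 i \sqrt{22}$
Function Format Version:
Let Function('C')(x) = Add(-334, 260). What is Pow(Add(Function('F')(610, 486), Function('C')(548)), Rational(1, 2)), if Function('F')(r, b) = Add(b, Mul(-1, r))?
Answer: Mul(3, I, Pow(22, Rational(1, 2))) ≈ Mul(14.071, I)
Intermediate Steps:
Function('C')(x) = -74
Pow(Add(Function('F')(610, 486), Function('C')(548)), Rational(1, 2)) = Pow(Add(Add(486, Mul(-1, 610)), -74), Rational(1, 2)) = Pow(Add(Add(486, -610), -74), Rational(1, 2)) = Pow(Add(-124, -74), Rational(1, 2)) = Pow(-198, Rational(1, 2)) = Mul(3, I, Pow(22, Rational(1, 2)))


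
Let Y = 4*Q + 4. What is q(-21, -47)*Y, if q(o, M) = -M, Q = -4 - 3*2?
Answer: -1692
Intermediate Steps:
Q = -10 (Q = -4 - 6 = -10)
Y = -36 (Y = 4*(-10) + 4 = -40 + 4 = -36)
q(-21, -47)*Y = -1*(-47)*(-36) = 47*(-36) = -1692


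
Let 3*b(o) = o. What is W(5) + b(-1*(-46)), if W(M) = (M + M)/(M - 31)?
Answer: 583/39 ≈ 14.949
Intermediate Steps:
b(o) = o/3
W(M) = 2*M/(-31 + M) (W(M) = (2*M)/(-31 + M) = 2*M/(-31 + M))
W(5) + b(-1*(-46)) = 2*5/(-31 + 5) + (-1*(-46))/3 = 2*5/(-26) + (⅓)*46 = 2*5*(-1/26) + 46/3 = -5/13 + 46/3 = 583/39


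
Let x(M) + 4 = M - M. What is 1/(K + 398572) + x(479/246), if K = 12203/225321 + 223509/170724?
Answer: -20442922547010464/5110733842394483 ≈ -4.0000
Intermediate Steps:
x(M) = -4 (x(M) = -4 + (M - M) = -4 + 0 = -4)
K = 17481538787/12822567468 (K = 12203*(1/225321) + 223509*(1/170724) = 12203/225321 + 74503/56908 = 17481538787/12822567468 ≈ 1.3633)
1/(K + 398572) + x(479/246) = 1/(17481538787/12822567468 + 398572) - 4 = 1/(5110733842394483/12822567468) - 4 = 12822567468/5110733842394483 - 4 = -20442922547010464/5110733842394483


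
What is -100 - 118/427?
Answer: -42818/427 ≈ -100.28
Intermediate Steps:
-100 - 118/427 = -42818/427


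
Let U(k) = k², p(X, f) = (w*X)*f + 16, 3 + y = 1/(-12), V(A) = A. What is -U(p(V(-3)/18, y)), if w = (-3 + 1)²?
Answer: -105625/324 ≈ -326.00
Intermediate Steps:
y = -37/12 (y = -3 + 1/(-12) = -3 - 1/12 = -37/12 ≈ -3.0833)
w = 4 (w = (-2)² = 4)
p(X, f) = 16 + 4*X*f (p(X, f) = (4*X)*f + 16 = 4*X*f + 16 = 16 + 4*X*f)
-U(p(V(-3)/18, y)) = -(16 + 4*(-3/18)*(-37/12))² = -(16 + 4*(-3*1/18)*(-37/12))² = -(16 + 4*(-⅙)*(-37/12))² = -(16 + 37/18)² = -(325/18)² = -1*105625/324 = -105625/324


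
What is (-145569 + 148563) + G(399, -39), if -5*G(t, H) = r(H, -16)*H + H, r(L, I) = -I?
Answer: 15633/5 ≈ 3126.6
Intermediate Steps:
G(t, H) = -17*H/5 (G(t, H) = -((-1*(-16))*H + H)/5 = -(16*H + H)/5 = -17*H/5)
(-145569 + 148563) + G(399, -39) = (-145569 + 148563) - 17/5*(-39) = 2994 + 663/5 = 15633/5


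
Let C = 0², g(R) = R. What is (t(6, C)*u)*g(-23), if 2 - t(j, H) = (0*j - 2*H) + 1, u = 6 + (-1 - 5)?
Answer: 0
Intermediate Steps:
u = 0 (u = 6 - 6 = 0)
C = 0
t(j, H) = 1 + 2*H (t(j, H) = 2 - ((0*j - 2*H) + 1) = 2 - ((0 - 2*H) + 1) = 2 - (-2*H + 1) = 2 - (1 - 2*H) = 2 + (-1 + 2*H) = 1 + 2*H)
(t(6, C)*u)*g(-23) = ((1 + 2*0)*0)*(-23) = ((1 + 0)*0)*(-23) = (1*0)*(-23) = 0*(-23) = 0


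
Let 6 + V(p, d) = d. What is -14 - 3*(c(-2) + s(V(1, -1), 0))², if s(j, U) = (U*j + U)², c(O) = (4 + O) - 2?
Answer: -14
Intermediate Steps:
V(p, d) = -6 + d
c(O) = 2 + O
s(j, U) = (U + U*j)²
-14 - 3*(c(-2) + s(V(1, -1), 0))² = -14 - 3*((2 - 2) + 0²*(1 + (-6 - 1))²)² = -14 - 3*(0 + 0*(1 - 7)²)² = -14 - 3*(0 + 0*(-6)²)² = -14 - 3*(0 + 0*36)² = -14 - 3*(0 + 0)² = -14 - 3*0² = -14 - 3*0 = -14 + 0 = -14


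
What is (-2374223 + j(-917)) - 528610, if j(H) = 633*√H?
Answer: -2902833 + 633*I*√917 ≈ -2.9028e+6 + 19169.0*I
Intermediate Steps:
(-2374223 + j(-917)) - 528610 = (-2374223 + 633*√(-917)) - 528610 = (-2374223 + 633*(I*√917)) - 528610 = (-2374223 + 633*I*√917) - 528610 = -2902833 + 633*I*√917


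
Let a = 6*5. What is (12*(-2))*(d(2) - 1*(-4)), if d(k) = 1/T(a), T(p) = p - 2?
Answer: -678/7 ≈ -96.857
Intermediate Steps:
a = 30
T(p) = -2 + p
d(k) = 1/28 (d(k) = 1/(-2 + 30) = 1/28)
(12*(-2))*(d(2) - 1*(-4)) = (12*(-2))*(1/28 - 1*(-4)) = -24*(1/28 + 4) = -24*113/28 = -678/7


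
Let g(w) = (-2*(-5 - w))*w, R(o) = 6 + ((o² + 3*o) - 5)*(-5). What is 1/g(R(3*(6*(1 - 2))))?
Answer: 1/3466332 ≈ 2.8849e-7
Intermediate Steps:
R(o) = 31 - 15*o - 5*o² (R(o) = 6 + (-5 + o² + 3*o)*(-5) = 6 + (25 - 15*o - 5*o²) = 31 - 15*o - 5*o²)
g(w) = w*(10 + 2*w) (g(w) = (10 + 2*w)*w = w*(10 + 2*w))
1/g(R(3*(6*(1 - 2)))) = 1/(2*(31 - 45*6*(1 - 2) - 5*324*(1 - 2)²)*(5 + (31 - 45*6*(1 - 2) - 5*324*(1 - 2)²))) = 1/(2*(31 - 45*6*(-1) - 5*(3*(6*(-1)))²)*(5 + (31 - 45*6*(-1) - 5*(3*(6*(-1)))²))) = 1/(2*(31 - 45*(-6) - 5*(3*(-6))²)*(5 + (31 - 45*(-6) - 5*(3*(-6))²))) = 1/(2*(31 - 15*(-18) - 5*(-18)²)*(5 + (31 - 15*(-18) - 5*(-18)²))) = 1/(2*(31 + 270 - 5*324)*(5 + (31 + 270 - 5*324))) = 1/(2*(31 + 270 - 1620)*(5 + (31 + 270 - 1620))) = 1/(2*(-1319)*(5 - 1319)) = 1/(2*(-1319)*(-1314)) = 1/3466332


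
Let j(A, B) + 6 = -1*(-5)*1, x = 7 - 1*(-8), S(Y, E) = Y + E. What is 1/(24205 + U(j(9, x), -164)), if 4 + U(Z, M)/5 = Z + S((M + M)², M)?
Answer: 1/561280 ≈ 1.7816e-6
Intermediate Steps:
S(Y, E) = E + Y
x = 15 (x = 7 + 8 = 15)
j(A, B) = -1 (j(A, B) = -6 - 1*(-5)*1 = -6 + 5*1 = -6 + 5 = -1)
U(Z, M) = -20 + 5*M + 5*Z + 20*M² (U(Z, M) = -20 + 5*(Z + (M + (M + M)²)) = -20 + 5*(Z + (M + (2*M)²)) = -20 + 5*(Z + (M + 4*M²)) = -20 + 5*(M + Z + 4*M²) = -20 + (5*M + 5*Z + 20*M²) = -20 + 5*M + 5*Z + 20*M²)
1/(24205 + U(j(9, x), -164)) = 1/(24205 + (-20 + 5*(-164) + 5*(-1) + 20*(-164)²)) = 1/(24205 + (-20 - 820 - 5 + 20*26896)) = 1/(24205 + (-20 - 820 - 5 + 537920)) = 1/(24205 + 537075) = 1/561280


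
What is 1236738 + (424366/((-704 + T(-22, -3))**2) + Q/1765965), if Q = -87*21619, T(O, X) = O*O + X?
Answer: 36203527743018761/29273224495 ≈ 1.2367e+6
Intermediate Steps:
T(O, X) = X + O**2 (T(O, X) = O**2 + X = X + O**2)
Q = -1880853
1236738 + (424366/((-704 + T(-22, -3))**2) + Q/1765965) = 1236738 + (424366/((-704 + (-3 + (-22)**2))**2) - 1880853/1765965) = 1236738 + (424366/((-704 + (-3 + 484))**2) - 1880853*1/1765965) = 1236738 + (424366/((-704 + 481)**2) - 626951/588655) = 1236738 + (424366/((-223)**2) - 626951/588655) = 1236738 + (424366/49729 - 626951/588655) = 1236738 + 218627521451/29273224495 = 36203527743018761/29273224495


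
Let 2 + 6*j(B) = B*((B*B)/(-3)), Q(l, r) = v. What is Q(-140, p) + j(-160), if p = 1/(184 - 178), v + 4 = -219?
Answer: 2045990/9 ≈ 2.2733e+5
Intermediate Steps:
v = -223 (v = -4 - 219 = -223)
p = 1/6 ≈ 0.16667
Q(l, r) = -223
j(B) = -1/3 - B**3/18 (j(B) = -1/3 + (B*((B*B)/(-3)))/6 = -1/3 + (B*(B**2*(-1/3)))/6 = -1/3 + (B*(-B**2/3))/6 = -1/3 + (-B**3/3)/6 = -1/3 - B**3/18)
Q(-140, p) + j(-160) = -223 + (-1/3 - 1/18*(-160)**3) = -223 + (-1/3 - 1/18*(-4096000)) = -223 + (-1/3 + 2048000/9) = -223 + 2047997/9 = 2045990/9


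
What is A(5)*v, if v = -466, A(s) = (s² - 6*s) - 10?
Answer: 6990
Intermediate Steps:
A(s) = -10 + s² - 6*s
A(5)*v = (-10 + 5² - 6*5)*(-466) = (-10 + 25 - 30)*(-466) = -15*(-466) = 6990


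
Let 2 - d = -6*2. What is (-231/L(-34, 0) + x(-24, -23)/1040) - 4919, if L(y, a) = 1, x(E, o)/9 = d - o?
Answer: -5355667/1040 ≈ -5149.7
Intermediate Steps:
d = 14 (d = 2 - (-6)*2 = 2 - 1*(-12) = 2 + 12 = 14)
x(E, o) = 126 - 9*o (x(E, o) = 9*(14 - o) = 126 - 9*o)
(-231/L(-34, 0) + x(-24, -23)/1040) - 4919 = (-231/1 + (126 - 9*(-23))/1040) - 4919 = (-231*1 + (126 + 207)*(1/1040)) - 4919 = (-231 + 333*(1/1040)) - 4919 = (-231 + 333/1040) - 4919 = -239907/1040 - 4919 = -5355667/1040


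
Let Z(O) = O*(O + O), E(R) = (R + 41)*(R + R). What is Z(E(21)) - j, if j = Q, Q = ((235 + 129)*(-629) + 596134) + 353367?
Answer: 12841087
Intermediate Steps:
E(R) = 2*R*(41 + R) (E(R) = (41 + R)*(2*R) = 2*R*(41 + R))
Z(O) = 2*O² (Z(O) = O*(2*O) = 2*O²)
Q = 720545 (Q = (364*(-629) + 596134) + 353367 = (-228956 + 596134) + 353367 = 367178 + 353367 = 720545)
j = 720545
Z(E(21)) - j = 2*(2*21*(41 + 21))² - 1*720545 = 2*(2*21*62)² - 720545 = 2*2604² - 720545 = 2*6780816 - 720545 = 13561632 - 720545 = 12841087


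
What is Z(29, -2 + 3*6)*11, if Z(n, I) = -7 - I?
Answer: -253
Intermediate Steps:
Z(29, -2 + 3*6)*11 = (-7 - (-2 + 3*6))*11 = (-7 - (-2 + 18))*11 = (-7 - 1*16)*11 = (-7 - 16)*11 = -23*11 = -253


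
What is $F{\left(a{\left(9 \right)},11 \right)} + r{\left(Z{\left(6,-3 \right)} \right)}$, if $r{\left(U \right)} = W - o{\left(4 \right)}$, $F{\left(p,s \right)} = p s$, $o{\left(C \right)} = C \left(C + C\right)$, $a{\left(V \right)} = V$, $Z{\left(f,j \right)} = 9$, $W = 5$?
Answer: $72$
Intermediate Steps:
$o{\left(C \right)} = 2 C^{2}$ ($o{\left(C \right)} = C 2 C = 2 C^{2}$)
$r{\left(U \right)} = -27$ ($r{\left(U \right)} = 5 - 2 \cdot 4^{2} = 5 - 2 \cdot 16 = 5 - 32 = -27$)
$F{\left(a{\left(9 \right)},11 \right)} + r{\left(Z{\left(6,-3 \right)} \right)} = 9 \cdot 11 - 27 = 99 - 27 = 72$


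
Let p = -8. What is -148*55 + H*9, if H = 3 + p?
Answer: -8185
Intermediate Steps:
H = -5 (H = 3 - 8 = -5)
-148*55 + H*9 = -148*55 - 5*9 = -8140 - 45 = -8185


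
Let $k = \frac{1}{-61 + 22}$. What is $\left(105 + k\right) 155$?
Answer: $\frac{634570}{39} \approx 16271.0$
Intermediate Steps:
$k = - \frac{1}{39}$ ($k = \frac{1}{-39} = - \frac{1}{39} \approx -0.025641$)
$\left(105 + k\right) 155 = \left(105 - \frac{1}{39}\right) 155 = \frac{4094}{39} \cdot 155 = \frac{634570}{39}$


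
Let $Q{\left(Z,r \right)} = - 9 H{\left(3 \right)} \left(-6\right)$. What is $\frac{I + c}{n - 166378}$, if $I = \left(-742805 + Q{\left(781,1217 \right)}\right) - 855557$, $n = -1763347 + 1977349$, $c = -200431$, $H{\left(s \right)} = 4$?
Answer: $- \frac{1798577}{47624} \approx -37.766$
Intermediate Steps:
$n = 214002$
$Q{\left(Z,r \right)} = 216$ ($Q{\left(Z,r \right)} = \left(-9\right) 4 \left(-6\right) = \left(-36\right) \left(-6\right) = 216$)
$I = -1598146$ ($I = \left(-742805 + 216\right) - 855557 = -742589 - 855557 = -1598146$)
$\frac{I + c}{n - 166378} = \frac{-1598146 - 200431}{214002 - 166378} = - \frac{1798577}{47624}$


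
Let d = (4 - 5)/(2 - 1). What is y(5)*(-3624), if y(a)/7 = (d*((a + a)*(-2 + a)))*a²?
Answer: 19026000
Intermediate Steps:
d = -1 (d = -1/1 = -1*1 = -1)
y(a) = -14*a³*(-2 + a) (y(a) = 7*((-(a + a)*(-2 + a))*a²) = 7*((-2*a*(-2 + a))*a²) = 7*(-2*a³*(-2 + a)) = -14*a³*(-2 + a))
y(5)*(-3624) = (14*5³*(2 - 1*5))*(-3624) = (14*125*(2 - 5))*(-3624) = (14*125*(-3))*(-3624) = -5250*(-3624) = 19026000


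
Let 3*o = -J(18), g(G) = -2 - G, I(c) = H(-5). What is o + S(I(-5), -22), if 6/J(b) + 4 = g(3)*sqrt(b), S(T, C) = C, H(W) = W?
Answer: -4778/217 + 15*sqrt(2)/217 ≈ -21.921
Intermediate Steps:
I(c) = -5
J(b) = 6/(-4 - 5*sqrt(b)) (J(b) = 6/(-4 + (-2 - 1*3)*sqrt(b)) = 6/(-4 + (-2 - 3)*sqrt(b)) = 6/(-4 - 5*sqrt(b)))
o = 2/(4 + 15*sqrt(2)) (o = (-(-6)/(4 + 5*sqrt(18)))/3 = (-(-6)/(4 + 5*(3*sqrt(2))))/3 = (-(-6)/(4 + 15*sqrt(2)))/3 = (6/(4 + 15*sqrt(2)))/3 = 2/(4 + 15*sqrt(2)) ≈ 0.079324)
o + S(I(-5), -22) = (-4/217 + 15*sqrt(2)/217) - 22 = -4778/217 + 15*sqrt(2)/217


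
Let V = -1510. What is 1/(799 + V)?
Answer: -1/711 ≈ -0.0014065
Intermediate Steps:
1/(799 + V) = 1/(799 - 1510) = 1/(-711) = -1/711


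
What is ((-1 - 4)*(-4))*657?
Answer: 13140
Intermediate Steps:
((-1 - 4)*(-4))*657 = -5*(-4)*657 = 20*657 = 13140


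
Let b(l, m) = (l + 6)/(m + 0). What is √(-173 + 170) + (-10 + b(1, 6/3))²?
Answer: 169/4 + I*√3 ≈ 42.25 + 1.732*I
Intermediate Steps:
b(l, m) = (6 + l)/m
√(-173 + 170) + (-10 + b(1, 6/3))² = √(-173 + 170) + (-10 + (6 + 1)/((6/3)))² = √(-3) + (-10 + 7/(6*(⅓)))² = I*√3 + (-10 + 7/2)² = I*√3 + (-13/2)² = I*√3 + 169/4 = 169/4 + I*√3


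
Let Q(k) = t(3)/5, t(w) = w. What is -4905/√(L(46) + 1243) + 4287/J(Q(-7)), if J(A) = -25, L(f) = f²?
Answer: -4287/25 - 4905*√3359/3359 ≈ -256.11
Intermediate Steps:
Q(k) = ⅗ (Q(k) = 3/5 = 3*(⅕) = ⅗)
-4905/√(L(46) + 1243) + 4287/J(Q(-7)) = -4905/√(46² + 1243) + 4287/(-25) = -4905/√(2116 + 1243) + 4287*(-1/25) = -4905*√3359/3359 - 4287/25 = -4287/25 - 4905*√3359/3359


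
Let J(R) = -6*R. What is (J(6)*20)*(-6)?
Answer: 4320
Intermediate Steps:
(J(6)*20)*(-6) = (-6*6*20)*(-6) = -36*20*(-6) = -720*(-6) = 4320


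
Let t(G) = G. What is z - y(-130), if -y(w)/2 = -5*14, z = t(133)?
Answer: -7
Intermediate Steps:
z = 133
y(w) = 140 (y(w) = -(-10)*14 = -2*(-70) = 140)
z - y(-130) = 133 - 1*140 = 133 - 140 = -7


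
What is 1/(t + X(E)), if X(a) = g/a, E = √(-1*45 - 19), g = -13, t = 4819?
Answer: 308416/1486256873 - 104*I/1486256873 ≈ 0.00020751 - 6.9974e-8*I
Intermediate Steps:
E = 8*I (E = √(-45 - 19) = √(-64) = 8*I ≈ 8.0*I)
X(a) = -13/a
1/(t + X(E)) = 1/(4819 - 13*(-I/8)) = 1/(4819 - (-13)*I/8) = 1/(4819 + 13*I/8) = 64*(4819 - 13*I/8)/1486256873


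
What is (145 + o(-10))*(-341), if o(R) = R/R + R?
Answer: -46376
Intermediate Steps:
o(R) = 1 + R
(145 + o(-10))*(-341) = (145 + (1 - 10))*(-341) = (145 - 9)*(-341) = 136*(-341) = -46376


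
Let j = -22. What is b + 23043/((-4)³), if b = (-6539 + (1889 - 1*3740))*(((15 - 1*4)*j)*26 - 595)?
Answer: 3698020477/64 ≈ 5.7782e+7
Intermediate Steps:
b = 57781930 (b = (-6539 + (1889 - 1*3740))*(((15 - 1*4)*(-22))*26 - 595) = (-6539 + (1889 - 3740))*(((15 - 4)*(-22))*26 - 595) = (-6539 - 1851)*((11*(-22))*26 - 595) = -8390*(-242*26 - 595) = -8390*(-6292 - 595) = -8390*(-6887) = 57781930)
b + 23043/((-4)³) = 57781930 + 23043/((-4)³) = 57781930 + 23043/(-64) = 57781930 + 23043*(-1/64) = 57781930 - 23043/64 = 3698020477/64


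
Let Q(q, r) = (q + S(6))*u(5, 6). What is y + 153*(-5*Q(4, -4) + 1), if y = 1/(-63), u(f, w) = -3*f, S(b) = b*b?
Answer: 28926638/63 ≈ 4.5915e+5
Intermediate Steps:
S(b) = b**2
Q(q, r) = -540 - 15*q (Q(q, r) = (q + 6**2)*(-3*5) = (q + 36)*(-15) = (36 + q)*(-15) = -540 - 15*q)
y = -1/63 ≈ -0.015873
y + 153*(-5*Q(4, -4) + 1) = -1/63 + 153*(-5*(-540 - 15*4) + 1) = -1/63 + 153*(-5*(-540 - 60) + 1) = -1/63 + 153*(-5*(-600) + 1) = -1/63 + 153*(3000 + 1) = -1/63 + 153*3001 = -1/63 + 459153 = 28926638/63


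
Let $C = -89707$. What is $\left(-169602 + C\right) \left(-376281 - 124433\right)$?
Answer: $129839646626$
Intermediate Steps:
$\left(-169602 + C\right) \left(-376281 - 124433\right) = \left(-169602 - 89707\right) \left(-376281 - 124433\right) = \left(-259309\right) \left(-500714\right) = 129839646626$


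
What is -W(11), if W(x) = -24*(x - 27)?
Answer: -384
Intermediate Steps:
W(x) = 648 - 24*x (W(x) = -24*(-27 + x) = 648 - 24*x)
-W(11) = -(648 - 24*11) = -(648 - 264) = -1*384 = -384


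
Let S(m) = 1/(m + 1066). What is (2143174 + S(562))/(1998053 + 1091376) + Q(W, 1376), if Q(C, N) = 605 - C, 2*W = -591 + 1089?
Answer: 256289039135/718512916 ≈ 356.69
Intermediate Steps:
S(m) = 1/(1066 + m)
W = 249 (W = (-591 + 1089)/2 = (½)*498 = 249)
(2143174 + S(562))/(1998053 + 1091376) + Q(W, 1376) = (2143174 + 1/(1066 + 562))/(1998053 + 1091376) + (605 - 1*249) = (2143174 + 1/1628)/3089429 + (605 - 249) = (2143174 + 1/1628)*(1/3089429) + 356 = (3489087273/1628)*(1/3089429) + 356 = 498441039/718512916 + 356 = 256289039135/718512916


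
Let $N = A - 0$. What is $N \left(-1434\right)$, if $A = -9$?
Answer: $12906$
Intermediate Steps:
$N = -9$ ($N = -9 - 0 = -9 + 0 = -9$)
$N \left(-1434\right) = \left(-9\right) \left(-1434\right) = 12906$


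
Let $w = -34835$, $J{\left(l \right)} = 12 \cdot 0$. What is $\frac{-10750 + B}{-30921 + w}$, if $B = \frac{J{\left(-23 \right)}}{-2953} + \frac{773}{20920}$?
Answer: $\frac{224889227}{1375615520} \approx 0.16348$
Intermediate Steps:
$J{\left(l \right)} = 0$
$B = \frac{773}{20920}$ ($B = \frac{0}{-2953} + \frac{773}{20920} = 0 \left(- \frac{1}{2953}\right) + 773 \cdot \frac{1}{20920} = 0 + \frac{773}{20920} = \frac{773}{20920} \approx 0.03695$)
$\frac{-10750 + B}{-30921 + w} = \frac{-10750 + \frac{773}{20920}}{-30921 - 34835} = - \frac{224889227}{20920 \left(-65756\right)} = \left(- \frac{224889227}{20920}\right) \left(- \frac{1}{65756}\right) = \frac{224889227}{1375615520}$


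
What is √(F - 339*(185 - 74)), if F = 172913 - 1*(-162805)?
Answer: 3*√33121 ≈ 545.98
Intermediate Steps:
F = 335718 (F = 172913 + 162805 = 335718)
√(F - 339*(185 - 74)) = √(335718 - 339*(185 - 74)) = √(335718 - 339*111) = √(335718 - 37629) = √298089 = 3*√33121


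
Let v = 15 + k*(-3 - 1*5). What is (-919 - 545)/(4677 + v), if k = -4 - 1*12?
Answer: -366/1205 ≈ -0.30373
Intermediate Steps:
k = -16 (k = -4 - 12 = -16)
v = 143 (v = 15 - 16*(-3 - 1*5) = 15 - 16*(-3 - 5) = 15 - 16*(-8) = 15 + 128 = 143)
(-919 - 545)/(4677 + v) = (-919 - 545)/(4677 + 143) = -1464/4820 = -1464*1/4820 = -366/1205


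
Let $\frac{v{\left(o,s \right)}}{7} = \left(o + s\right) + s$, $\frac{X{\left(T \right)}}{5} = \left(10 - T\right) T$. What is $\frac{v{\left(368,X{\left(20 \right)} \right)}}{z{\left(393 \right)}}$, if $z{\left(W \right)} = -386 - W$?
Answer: $\frac{11424}{779} \approx 14.665$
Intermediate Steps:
$X{\left(T \right)} = 5 T \left(10 - T\right)$ ($X{\left(T \right)} = 5 \left(10 - T\right) T = 5 T \left(10 - T\right)$)
$v{\left(o,s \right)} = 7 o + 14 s$ ($v{\left(o,s \right)} = 7 \left(\left(o + s\right) + s\right) = 7 \left(o + 2 s\right) = 7 o + 14 s$)
$\frac{v{\left(368,X{\left(20 \right)} \right)}}{z{\left(393 \right)}} = \frac{7 \cdot 368 + 14 \cdot 5 \cdot 20 \left(10 - 20\right)}{-386 - 393} = \frac{2576 + 14 \cdot 5 \cdot 20 \left(10 - 20\right)}{-386 - 393} = \frac{2576 + 14 \cdot 5 \cdot 20 \left(-10\right)}{-779} = \left(2576 + 14 \left(-1000\right)\right) \left(- \frac{1}{779}\right) = \left(2576 - 14000\right) \left(- \frac{1}{779}\right) = \left(-11424\right) \left(- \frac{1}{779}\right) = \frac{11424}{779}$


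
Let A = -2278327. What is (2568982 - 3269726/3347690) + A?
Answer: 486509783612/1673845 ≈ 2.9065e+5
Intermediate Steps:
(2568982 - 3269726/3347690) + A = (2568982 - 3269726/3347690) - 2278327 = (2568982 - 3269726*1/3347690) - 2278327 = (2568982 - 1634863/1673845) - 2278327 = 4300076040927/1673845 - 2278327 = 486509783612/1673845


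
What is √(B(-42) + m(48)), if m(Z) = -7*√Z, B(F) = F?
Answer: √(-42 - 28*√3) ≈ 9.513*I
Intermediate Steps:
√(B(-42) + m(48)) = √(-42 - 28*√3)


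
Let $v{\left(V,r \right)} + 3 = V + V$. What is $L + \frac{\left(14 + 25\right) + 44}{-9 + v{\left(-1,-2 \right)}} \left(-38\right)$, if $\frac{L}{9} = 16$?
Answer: $\frac{2585}{7} \approx 369.29$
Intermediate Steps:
$v{\left(V,r \right)} = -3 + 2 V$ ($v{\left(V,r \right)} = -3 + \left(V + V\right) = -3 + 2 V$)
$L = 144$ ($L = 9 \cdot 16 = 144$)
$L + \frac{\left(14 + 25\right) + 44}{-9 + v{\left(-1,-2 \right)}} \left(-38\right) = 144 + \frac{\left(14 + 25\right) + 44}{-9 + \left(-3 + 2 \left(-1\right)\right)} \left(-38\right) = 144 + \frac{39 + 44}{-9 - 5} \left(-38\right) = 144 + \frac{83}{-9 - 5} \left(-38\right) = 144 + \frac{83}{-14} \left(-38\right) = 144 + 83 \left(- \frac{1}{14}\right) \left(-38\right) = 144 - - \frac{1577}{7} = 144 + \frac{1577}{7} = \frac{2585}{7}$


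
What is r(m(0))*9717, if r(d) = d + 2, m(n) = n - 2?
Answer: 0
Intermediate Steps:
m(n) = -2 + n
r(d) = 2 + d
r(m(0))*9717 = (2 + (-2 + 0))*9717 = (2 - 2)*9717 = 0*9717 = 0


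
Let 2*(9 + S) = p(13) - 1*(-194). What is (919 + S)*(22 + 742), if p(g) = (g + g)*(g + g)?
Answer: 1027580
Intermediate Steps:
p(g) = 4*g**2 (p(g) = (2*g)*(2*g) = 4*g**2)
S = 426 (S = -9 + (4*13**2 - 1*(-194))/2 = -9 + (4*169 + 194)/2 = -9 + (676 + 194)/2 = -9 + (1/2)*870 = -9 + 435 = 426)
(919 + S)*(22 + 742) = (919 + 426)*(22 + 742) = 1345*764 = 1027580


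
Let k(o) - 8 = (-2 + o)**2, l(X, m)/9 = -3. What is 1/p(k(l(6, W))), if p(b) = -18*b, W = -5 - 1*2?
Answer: -1/15282 ≈ -6.5436e-5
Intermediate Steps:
W = -7 (W = -5 - 2 = -7)
l(X, m) = -27 (l(X, m) = 9*(-3) = -27)
k(o) = 8 + (-2 + o)**2
1/p(k(l(6, W))) = 1/(-18*(8 + (-2 - 27)**2)) = 1/(-18*(8 + (-29)**2)) = 1/(-18*(8 + 841)) = 1/(-18*849) = 1/(-15282) = -1/15282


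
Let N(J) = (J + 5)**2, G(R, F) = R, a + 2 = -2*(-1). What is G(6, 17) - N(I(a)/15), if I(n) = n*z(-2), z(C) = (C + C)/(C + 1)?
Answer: -19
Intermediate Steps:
a = 0 (a = -2 - 2*(-1) = -2 + 2 = 0)
z(C) = 2*C/(1 + C) (z(C) = (2*C)/(1 + C) = 2*C/(1 + C))
I(n) = 4*n (I(n) = n*(2*(-2)/(1 - 2)) = n*(2*(-2)/(-1)) = n*(2*(-2)*(-1)) = n*4 = 4*n)
N(J) = (5 + J)**2
G(6, 17) - N(I(a)/15) = 6 - (5 + (4*0)/15)**2 = 6 - (5 + 0*(1/15))**2 = 6 - (5 + 0)**2 = 6 - 1*5**2 = 6 - 1*25 = 6 - 25 = -19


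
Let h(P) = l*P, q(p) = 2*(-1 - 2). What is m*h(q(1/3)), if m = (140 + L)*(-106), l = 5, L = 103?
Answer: 772740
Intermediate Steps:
q(p) = -6 (q(p) = 2*(-3) = -6)
m = -25758 (m = (140 + 103)*(-106) = 243*(-106) = -25758)
h(P) = 5*P
m*h(q(1/3)) = -128790*(-6) = -25758*(-30) = 772740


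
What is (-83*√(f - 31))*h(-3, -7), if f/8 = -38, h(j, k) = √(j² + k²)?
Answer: -83*I*√19430 ≈ -11570.0*I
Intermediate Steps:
f = -304 (f = 8*(-38) = -304)
(-83*√(f - 31))*h(-3, -7) = (-83*√(-304 - 31))*√((-3)² + (-7)²) = (-83*I*√335)*√(9 + 49) = (-83*I*√335)*√58 = -83*I*√19430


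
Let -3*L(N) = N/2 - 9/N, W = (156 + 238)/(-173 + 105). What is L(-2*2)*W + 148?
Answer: 60581/408 ≈ 148.48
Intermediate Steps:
W = -197/34 (W = 394/(-68) = 394*(-1/68) = -197/34 ≈ -5.7941)
L(N) = 3/N - N/6 (L(N) = -(N/2 - 9/N)/3 = 3/N - N/6)
L(-2*2)*W + 148 = (3/((-2*2)) - (-1)*2/3)*(-197/34) + 148 = (3/(-4) - 1/6*(-4))*(-197/34) + 148 = (3*(-1/4) + 2/3)*(-197/34) + 148 = (-3/4 + 2/3)*(-197/34) + 148 = -1/12*(-197/34) + 148 = 197/408 + 148 = 60581/408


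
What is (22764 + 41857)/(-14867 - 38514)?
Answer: -64621/53381 ≈ -1.2106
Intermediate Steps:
(22764 + 41857)/(-14867 - 38514) = 64621/(-53381) = 64621*(-1/53381) = -64621/53381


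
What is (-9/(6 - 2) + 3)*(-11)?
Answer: -33/4 ≈ -8.2500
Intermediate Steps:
(-9/(6 - 2) + 3)*(-11) = (-9/4 + 3)*(-11) = (¾)*(-11) = -33/4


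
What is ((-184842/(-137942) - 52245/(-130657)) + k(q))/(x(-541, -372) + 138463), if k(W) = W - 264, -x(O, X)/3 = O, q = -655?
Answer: -1180847149543/180341592194206 ≈ -0.0065478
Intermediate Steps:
x(O, X) = -3*O
k(W) = -264 + W
((-184842/(-137942) - 52245/(-130657)) + k(q))/(x(-541, -372) + 138463) = ((-184842/(-137942) - 52245/(-130657)) + (-264 - 655))/(-3*(-541) + 138463) = ((-184842*(-1/137942) - 52245*(-1/130657)) - 919)/(1623 + 138463) = ((13203/9853 + 52245/130657) - 919)/140086 = (2239834356/1287363421 - 919)*(1/140086) = -1180847149543/1287363421*1/140086 = -1180847149543/180341592194206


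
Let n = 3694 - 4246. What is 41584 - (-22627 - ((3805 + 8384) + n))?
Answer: 75848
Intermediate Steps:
n = -552
41584 - (-22627 - ((3805 + 8384) + n)) = 41584 - (-22627 - ((3805 + 8384) - 552)) = 41584 - (-22627 - (12189 - 552)) = 41584 - (-22627 - 1*11637) = 41584 - (-22627 - 11637) = 41584 - 1*(-34264) = 41584 + 34264 = 75848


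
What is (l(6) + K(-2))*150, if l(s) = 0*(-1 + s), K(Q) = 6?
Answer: 900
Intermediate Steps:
l(s) = 0
(l(6) + K(-2))*150 = (0 + 6)*150 = 6*150 = 900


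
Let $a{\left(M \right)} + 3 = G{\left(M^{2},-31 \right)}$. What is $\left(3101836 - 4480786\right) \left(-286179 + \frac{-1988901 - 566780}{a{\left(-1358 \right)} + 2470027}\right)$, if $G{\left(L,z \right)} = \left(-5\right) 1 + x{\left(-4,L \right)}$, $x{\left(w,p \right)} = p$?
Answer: $\frac{567498200025126700}{1438061} \approx 3.9463 \cdot 10^{11}$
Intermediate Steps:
$G{\left(L,z \right)} = -5 + L$ ($G{\left(L,z \right)} = \left(-5\right) 1 + L = -5 + L$)
$a{\left(M \right)} = -8 + M^{2}$ ($a{\left(M \right)} = -3 + \left(-5 + M^{2}\right) = -8 + M^{2}$)
$\left(3101836 - 4480786\right) \left(-286179 + \frac{-1988901 - 566780}{a{\left(-1358 \right)} + 2470027}\right) = \left(3101836 - 4480786\right) \left(-286179 + \frac{-1988901 - 566780}{\left(-8 + \left(-1358\right)^{2}\right) + 2470027}\right) = - 1378950 \left(-286179 - \frac{2555681}{\left(-8 + 1844164\right) + 2470027}\right) = - 1378950 \left(-286179 - \frac{2555681}{1844156 + 2470027}\right) = - 1378950 \left(-286179 - \frac{2555681}{4314183}\right) = \left(-1378950\right) \left(- \frac{1234631132438}{4314183}\right) = \frac{567498200025126700}{1438061}$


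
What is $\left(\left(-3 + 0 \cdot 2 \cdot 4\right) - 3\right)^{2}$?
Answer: $36$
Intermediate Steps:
$\left(\left(-3 + 0 \cdot 2 \cdot 4\right) - 3\right)^{2} = \left(\left(-3 + 0 \cdot 4\right) - 3\right)^{2} = \left(\left(-3 + 0\right) - 3\right)^{2} = \left(-3 - 3\right)^{2} = \left(-6\right)^{2} = 36$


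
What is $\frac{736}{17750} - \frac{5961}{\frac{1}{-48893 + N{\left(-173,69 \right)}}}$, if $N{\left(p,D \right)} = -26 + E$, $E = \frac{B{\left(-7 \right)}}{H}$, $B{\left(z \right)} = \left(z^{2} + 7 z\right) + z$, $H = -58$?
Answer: $\frac{150103900039469}{514750} \approx 2.9161 \cdot 10^{8}$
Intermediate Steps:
$B{\left(z \right)} = z^{2} + 8 z$
$E = \frac{7}{58}$ ($E = \frac{\left(-7\right) \left(8 - 7\right)}{-58} = \left(-7\right) 1 \left(- \frac{1}{58}\right) = \left(-7\right) \left(- \frac{1}{58}\right) = \frac{7}{58} \approx 0.12069$)
$N{\left(p,D \right)} = - \frac{1501}{58}$ ($N{\left(p,D \right)} = -26 + \frac{7}{58} = - \frac{1501}{58}$)
$\frac{736}{17750} - \frac{5961}{\frac{1}{-48893 + N{\left(-173,69 \right)}}} = \frac{736}{17750} - \frac{5961}{\frac{1}{-48893 - \frac{1501}{58}}} = 736 \cdot \frac{1}{17750} - \frac{5961}{\frac{1}{- \frac{2837295}{58}}} = \frac{368}{8875} - \frac{5961}{- \frac{58}{2837295}} = \frac{368}{8875} - - \frac{16913115495}{58} = \frac{368}{8875} + \frac{16913115495}{58} = \frac{150103900039469}{514750}$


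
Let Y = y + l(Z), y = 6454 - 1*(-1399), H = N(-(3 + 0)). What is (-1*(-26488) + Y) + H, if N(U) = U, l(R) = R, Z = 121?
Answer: 34459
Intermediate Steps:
H = -3 (H = -(3 + 0) = -1*3 = -3)
y = 7853 (y = 6454 + 1399 = 7853)
Y = 7974 (Y = 7853 + 121 = 7974)
(-1*(-26488) + Y) + H = (-1*(-26488) + 7974) - 3 = (26488 + 7974) - 3 = 34462 - 3 = 34459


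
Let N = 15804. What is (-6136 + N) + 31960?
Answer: 41628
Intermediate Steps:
(-6136 + N) + 31960 = (-6136 + 15804) + 31960 = 9668 + 31960 = 41628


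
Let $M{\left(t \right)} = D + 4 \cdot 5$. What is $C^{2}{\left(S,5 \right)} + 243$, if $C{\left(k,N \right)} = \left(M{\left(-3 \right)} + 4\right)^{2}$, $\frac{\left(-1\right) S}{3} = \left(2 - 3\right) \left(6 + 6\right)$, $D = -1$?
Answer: $280084$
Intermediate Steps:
$S = 36$ ($S = - 3 \left(2 - 3\right) \left(6 + 6\right) = - 3 \left(\left(-1\right) 12\right) = \left(-3\right) \left(-12\right) = 36$)
$M{\left(t \right)} = 19$ ($M{\left(t \right)} = -1 + 4 \cdot 5 = -1 + 20 = 19$)
$C{\left(k,N \right)} = 529$ ($C{\left(k,N \right)} = \left(19 + 4\right)^{2} = 23^{2} = 529$)
$C^{2}{\left(S,5 \right)} + 243 = 529^{2} + 243 = 279841 + 243 = 280084$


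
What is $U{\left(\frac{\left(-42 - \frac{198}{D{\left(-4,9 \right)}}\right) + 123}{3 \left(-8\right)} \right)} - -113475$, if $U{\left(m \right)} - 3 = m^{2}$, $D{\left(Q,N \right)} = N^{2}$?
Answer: $\frac{5294929417}{46656} \approx 1.1349 \cdot 10^{5}$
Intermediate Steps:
$U{\left(m \right)} = 3 + m^{2}$
$U{\left(\frac{\left(-42 - \frac{198}{D{\left(-4,9 \right)}}\right) + 123}{3 \left(-8\right)} \right)} - -113475 = \left(3 + \left(\frac{\left(-42 - \frac{198}{9^{2}}\right) + 123}{3 \left(-8\right)}\right)^{2}\right) - -113475 = \left(3 + \left(\frac{\left(-42 - \frac{198}{81}\right) + 123}{-24}\right)^{2}\right) + 113475 = \left(3 + \left(\left(\left(-42 - \frac{22}{9}\right) + 123\right) \left(- \frac{1}{24}\right)\right)^{2}\right) + 113475 = \left(3 + \left(\left(- \frac{400}{9} + 123\right) \left(- \frac{1}{24}\right)\right)^{2}\right) + 113475 = \left(3 + \left(\frac{707}{9} \left(- \frac{1}{24}\right)\right)^{2}\right) + 113475 = \left(3 + \left(- \frac{707}{216}\right)^{2}\right) + 113475 = \left(3 + \frac{499849}{46656}\right) + 113475 = \frac{639817}{46656} + 113475 = \frac{5294929417}{46656}$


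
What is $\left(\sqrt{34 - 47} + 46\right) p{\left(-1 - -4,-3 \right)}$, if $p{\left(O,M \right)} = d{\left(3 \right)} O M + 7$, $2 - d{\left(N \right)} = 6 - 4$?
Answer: $322 + 7 i \sqrt{13} \approx 322.0 + 25.239 i$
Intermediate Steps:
$d{\left(N \right)} = 0$ ($d{\left(N \right)} = 2 - \left(6 - 4\right) = 2 - 2 = 0$)
$p{\left(O,M \right)} = 7$ ($p{\left(O,M \right)} = 0 O M + 7 = 0 M + 7 = 0 + 7 = 7$)
$\left(\sqrt{34 - 47} + 46\right) p{\left(-1 - -4,-3 \right)} = \left(\sqrt{34 - 47} + 46\right) 7 = \left(\sqrt{-13} + 46\right) 7 = \left(i \sqrt{13} + 46\right) 7 = \left(46 + i \sqrt{13}\right) 7 = 322 + 7 i \sqrt{13}$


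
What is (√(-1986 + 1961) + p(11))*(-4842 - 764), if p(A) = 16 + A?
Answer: -151362 - 28030*I ≈ -1.5136e+5 - 28030.0*I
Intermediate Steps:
(√(-1986 + 1961) + p(11))*(-4842 - 764) = (√(-1986 + 1961) + (16 + 11))*(-4842 - 764) = (√(-25) + 27)*(-5606) = (5*I + 27)*(-5606) = (27 + 5*I)*(-5606) = -151362 - 28030*I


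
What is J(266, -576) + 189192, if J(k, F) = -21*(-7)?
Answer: 189339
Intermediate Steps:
J(k, F) = 147
J(266, -576) + 189192 = 147 + 189192 = 189339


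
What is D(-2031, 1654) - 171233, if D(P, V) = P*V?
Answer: -3530507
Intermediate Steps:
D(-2031, 1654) - 171233 = -2031*1654 - 171233 = -3359274 - 171233 = -3530507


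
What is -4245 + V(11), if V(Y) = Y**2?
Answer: -4124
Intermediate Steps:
-4245 + V(11) = -4245 + 11**2 = -4245 + 121 = -4124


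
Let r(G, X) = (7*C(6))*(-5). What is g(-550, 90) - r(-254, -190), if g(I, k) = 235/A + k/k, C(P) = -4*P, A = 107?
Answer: -89538/107 ≈ -836.80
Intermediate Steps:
r(G, X) = 840 (r(G, X) = (7*(-4*6))*(-5) = (7*(-24))*(-5) = -168*(-5) = 840)
g(I, k) = 342/107 (g(I, k) = 235/107 + k/k = 235*(1/107) + 1 = 235/107 + 1 = 342/107)
g(-550, 90) - r(-254, -190) = 342/107 - 1*840 = 342/107 - 840 = -89538/107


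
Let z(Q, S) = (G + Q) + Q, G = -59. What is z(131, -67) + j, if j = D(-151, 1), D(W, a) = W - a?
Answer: 51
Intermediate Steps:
z(Q, S) = -59 + 2*Q (z(Q, S) = (-59 + Q) + Q = -59 + 2*Q)
j = -152 (j = -151 - 1*1 = -151 - 1 = -152)
z(131, -67) + j = (-59 + 2*131) - 152 = (-59 + 262) - 152 = 203 - 152 = 51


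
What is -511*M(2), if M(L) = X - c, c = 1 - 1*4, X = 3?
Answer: -3066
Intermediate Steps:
c = -3 (c = 1 - 4 = -3)
M(L) = 6 (M(L) = 3 - 1*(-3) = 3 + 3 = 6)
-511*M(2) = -511*6 = -3066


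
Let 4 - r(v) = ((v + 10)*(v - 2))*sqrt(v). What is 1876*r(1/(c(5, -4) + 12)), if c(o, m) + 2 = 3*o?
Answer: 46522924/3125 ≈ 14887.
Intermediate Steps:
c(o, m) = -2 + 3*o
r(v) = 4 - sqrt(v)*(-2 + v)*(10 + v) (r(v) = 4 - (v + 10)*(v - 2)*sqrt(v) = 4 - (10 + v)*(-2 + v)*sqrt(v) = 4 - (-2 + v)*(10 + v)*sqrt(v) = 4 - sqrt(v)*(-2 + v)*(10 + v))
1876*r(1/(c(5, -4) + 12)) = 1876*(4 - (1/((-2 + 3*5) + 12))**(5/2) - 8/((-2 + 3*5) + 12)**(3/2) + 20*sqrt(1/((-2 + 3*5) + 12))) = 1876*(4 - (1/((-2 + 15) + 12))**(5/2) - 8/((-2 + 15) + 12)**(3/2) + 20*sqrt(1/((-2 + 15) + 12))) = 1876*(4 - (1/(13 + 12))**(5/2) - 8/(13 + 12)**(3/2) + 20*sqrt(1/(13 + 12))) = 1876*(4 - (1/25)**(5/2) - 8*(1/25)**(3/2) + 20*sqrt(1/25)) = 1876*(4 - 1*1/3125 - 8*1/125 + 20*(1/5)) = 1876*(4 - 1/3125 - 8/125 + 4) = 1876*(24799/3125) = 46522924/3125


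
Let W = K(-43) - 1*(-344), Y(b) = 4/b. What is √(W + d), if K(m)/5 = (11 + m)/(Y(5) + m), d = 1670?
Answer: 3*√9981566/211 ≈ 44.920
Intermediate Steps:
K(m) = 5*(11 + m)/(⅘ + m) (K(m) = 5*((11 + m)/(4/5 + m)) = 5*((11 + m)/(4*(⅕) + m)) = 5*((11 + m)/(⅘ + m)) = 5*(11 + m)/(⅘ + m))
W = 73384/211 (W = 25*(11 - 43)/(4 + 5*(-43)) - 1*(-344) = 25*(-32)/(4 - 215) + 344 = 25*(-32)/(-211) + 344 = 25*(-1/211)*(-32) + 344 = 800/211 + 344 = 73384/211 ≈ 347.79)
√(W + d) = √(73384/211 + 1670) = √(425754/211) = 3*√9981566/211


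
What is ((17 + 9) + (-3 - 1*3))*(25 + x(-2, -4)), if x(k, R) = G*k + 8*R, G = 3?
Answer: -260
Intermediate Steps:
x(k, R) = 3*k + 8*R
((17 + 9) + (-3 - 1*3))*(25 + x(-2, -4)) = ((17 + 9) + (-3 - 1*3))*(25 + (3*(-2) + 8*(-4))) = (26 + (-3 - 3))*(25 + (-6 - 32)) = (26 - 6)*(25 - 38) = 20*(-13) = -260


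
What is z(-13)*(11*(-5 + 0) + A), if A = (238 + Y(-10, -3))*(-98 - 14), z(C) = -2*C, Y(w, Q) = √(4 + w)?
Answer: -694486 - 2912*I*√6 ≈ -6.9449e+5 - 7132.9*I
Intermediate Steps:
A = -26656 - 112*I*√6 (A = (238 + √(4 - 10))*(-98 - 14) = (238 + √(-6))*(-112) = (238 + I*√6)*(-112) = -26656 - 112*I*√6 ≈ -26656.0 - 274.34*I)
z(-13)*(11*(-5 + 0) + A) = (-2*(-13))*(11*(-5 + 0) + (-26656 - 112*I*√6)) = 26*(11*(-5) + (-26656 - 112*I*√6)) = 26*(-55 + (-26656 - 112*I*√6)) = 26*(-26711 - 112*I*√6) = -694486 - 2912*I*√6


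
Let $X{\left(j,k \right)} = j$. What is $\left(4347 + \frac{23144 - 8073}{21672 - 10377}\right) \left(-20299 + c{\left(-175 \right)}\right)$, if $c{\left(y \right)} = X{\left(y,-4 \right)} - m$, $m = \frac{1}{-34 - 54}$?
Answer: $- \frac{22122504899999}{248490} \approx -8.9028 \cdot 10^{7}$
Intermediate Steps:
$m = - \frac{1}{88}$ ($m = \frac{1}{-88} = - \frac{1}{88} \approx -0.011364$)
$c{\left(y \right)} = \frac{1}{88} + y$ ($c{\left(y \right)} = y - - \frac{1}{88} = y + \frac{1}{88} = \frac{1}{88} + y$)
$\left(4347 + \frac{23144 - 8073}{21672 - 10377}\right) \left(-20299 + c{\left(-175 \right)}\right) = \left(4347 + \frac{23144 - 8073}{21672 - 10377}\right) \left(-20299 + \left(\frac{1}{88} - 175\right)\right) = \left(4347 + \frac{15071}{11295}\right) \left(-20299 - \frac{15399}{88}\right) = \left(4347 + 15071 \cdot \frac{1}{11295}\right) \left(- \frac{1801711}{88}\right) = \left(4347 + \frac{15071}{11295}\right) \left(- \frac{1801711}{88}\right) = \frac{49114436}{11295} \left(- \frac{1801711}{88}\right) = - \frac{22122504899999}{248490}$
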